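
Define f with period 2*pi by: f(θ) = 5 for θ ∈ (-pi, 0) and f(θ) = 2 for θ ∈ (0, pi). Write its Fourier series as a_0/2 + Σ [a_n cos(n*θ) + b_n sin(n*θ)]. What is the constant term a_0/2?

a_0 = 1/pi ∫_{-pi}^{pi} f(θ) dθ = 1/pi · (7*pi) = 7.
So the constant term a_0/2 = 7/2.

7/2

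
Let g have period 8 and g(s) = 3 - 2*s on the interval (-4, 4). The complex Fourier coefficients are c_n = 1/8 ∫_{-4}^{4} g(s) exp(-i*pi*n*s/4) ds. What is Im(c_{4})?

-2/pi

Since g is real-valued, Im(c_{4}) = -1/8 ∫_{-4}^{4} g(s) sin(pi*s) ds = -b_{4}/2.
Integrating by parts (boundary term plus one more integral), an antiderivative of (3 - 2*s) sin(pi*s) is 2*s*cos(pi*s)/pi - 2*sin(pi*s)/pi**2 - 3*cos(pi*s)/pi; evaluating from -4 to 4: ∫_{-4}^{4} (3 - 2*s) sin(pi*s) ds = (5/pi) - (-11/pi) = 16/pi.
Hence Im(c_{4}) = (-1/8)·(16/pi) = -2/pi.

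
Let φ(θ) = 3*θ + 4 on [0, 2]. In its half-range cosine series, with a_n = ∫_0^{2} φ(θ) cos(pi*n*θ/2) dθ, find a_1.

-24/pi**2

a_1 = ∫_0^{2} (3*θ + 4) cos(pi*θ/2) dθ.
Integrating by parts (boundary term plus one more integral), an antiderivative of (3*θ + 4) cos(pi*θ/2) is 6*θ*sin(pi*θ/2)/pi + 8*sin(pi*θ/2)/pi + 12*cos(pi*θ/2)/pi**2; evaluating from 0 to 2: ∫_{0}^{2} (3*θ + 4) cos(pi*θ/2) dθ = (-12/pi**2) - (12/pi**2) = -24/pi**2.
Hence a_1 = -24/pi**2.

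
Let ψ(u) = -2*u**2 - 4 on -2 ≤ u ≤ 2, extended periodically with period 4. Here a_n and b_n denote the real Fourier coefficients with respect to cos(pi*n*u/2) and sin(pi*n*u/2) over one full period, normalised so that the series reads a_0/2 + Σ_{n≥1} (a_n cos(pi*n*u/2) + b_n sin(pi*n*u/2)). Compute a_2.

-8/pi**2

a_2 = 1/2 ∫_{-2}^{2} ψ(u) cos(pi*u) du.
ψ is even and cos(pi*u) is even, so the integrand is even and a_2 = ∫_0^{2} ψ(u) cos(pi*u) du.
Integrating by parts twice (tabular method), an antiderivative of (-2*u**2 - 4) cos(pi*u) is -2*u**2*sin(pi*u)/pi - 4*u*cos(pi*u)/pi**2 - 4*sin(pi*u)/pi + 4*sin(pi*u)/pi**3; evaluating from 0 to 2: ∫_{0}^{2} (-2*u**2 - 4) cos(pi*u) du = (-8/pi**2) - (0) = -8/pi**2.
Hence a_2 = -8/pi**2.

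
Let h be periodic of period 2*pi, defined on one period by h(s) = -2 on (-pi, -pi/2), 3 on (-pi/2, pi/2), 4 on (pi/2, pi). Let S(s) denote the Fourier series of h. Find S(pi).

1

At s = pi the one-sided limits are h(pi^-) = 4 and h(pi^+) = -2.
By Dirichlet's theorem the series converges to their average, [(4) + (-2)]/2 = 1.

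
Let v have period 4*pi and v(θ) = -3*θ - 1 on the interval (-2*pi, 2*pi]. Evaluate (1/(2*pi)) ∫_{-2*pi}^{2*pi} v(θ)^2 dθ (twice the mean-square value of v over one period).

2 + 24*pi**2

(1/(2*pi)) ∫_{-2*pi}^{2*pi} v(θ)^2 dθ = (1/(2*pi)) · (4*pi + 48*pi**3) = 2 + 24*pi**2.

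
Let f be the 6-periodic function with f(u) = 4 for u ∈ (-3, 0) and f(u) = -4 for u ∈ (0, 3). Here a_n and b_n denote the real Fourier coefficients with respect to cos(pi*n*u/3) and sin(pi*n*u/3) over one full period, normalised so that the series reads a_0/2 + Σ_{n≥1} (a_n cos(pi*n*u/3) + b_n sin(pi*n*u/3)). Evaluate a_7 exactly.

0

a_7 = 1/3 ∫_{-3}^{3} f(u) cos(7*pi*u/3) du.
f is odd and cos(7*pi*u/3) is even, so the integrand is odd over a symmetric interval and the integral vanishes.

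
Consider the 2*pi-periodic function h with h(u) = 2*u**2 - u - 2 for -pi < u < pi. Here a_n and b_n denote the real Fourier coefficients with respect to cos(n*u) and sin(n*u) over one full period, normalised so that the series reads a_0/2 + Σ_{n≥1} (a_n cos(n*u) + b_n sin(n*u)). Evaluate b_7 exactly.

b_7 = 1/pi ∫_{-pi}^{pi} h(u) sin(7*u) du.
Integrating by parts twice (tabular method), an antiderivative of (2*u**2 - u - 2) sin(7*u) is -2*u**2*cos(7*u)/7 + 4*u*sin(7*u)/49 + u*cos(7*u)/7 - sin(7*u)/49 + 102*cos(7*u)/343; evaluating from -pi to pi: ∫_{-pi}^{pi} (2*u**2 - u - 2) sin(7*u) du = (-pi/7 - 102/343 + 2*pi**2/7) - (-102/343 + pi/7 + 2*pi**2/7) = -2*pi/7.
Hence b_7 = (1/pi)·(-2*pi/7) = -2/7.

-2/7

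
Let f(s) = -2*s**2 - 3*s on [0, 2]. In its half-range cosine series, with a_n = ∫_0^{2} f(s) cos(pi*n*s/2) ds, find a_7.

a_7 = ∫_0^{2} (-2*s**2 - 3*s) cos(7*pi*s/2) ds.
Integrating by parts twice (tabular method), an antiderivative of (-2*s**2 - 3*s) cos(7*pi*s/2) is -4*s**2*sin(7*pi*s/2)/(7*pi) - 6*s*sin(7*pi*s/2)/(7*pi) - 16*s*cos(7*pi*s/2)/(49*pi**2) + 32*sin(7*pi*s/2)/(343*pi**3) - 12*cos(7*pi*s/2)/(49*pi**2); evaluating from 0 to 2: ∫_{0}^{2} (-2*s**2 - 3*s) cos(7*pi*s/2) ds = (44/(49*pi**2)) - (-12/(49*pi**2)) = 8/(7*pi**2).
Hence a_7 = 8/(7*pi**2).

8/(7*pi**2)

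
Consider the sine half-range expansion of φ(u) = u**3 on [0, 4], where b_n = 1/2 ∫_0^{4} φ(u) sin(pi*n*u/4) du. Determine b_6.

b_6 = 1/2 ∫_0^{4} (u**3) sin(3*pi*u/2) du.
Integrating by parts three times (tabular method), an antiderivative of (u**3) sin(3*pi*u/2) is -2*u**3*cos(3*pi*u/2)/(3*pi) + 4*u**2*sin(3*pi*u/2)/(3*pi**2) + 16*u*cos(3*pi*u/2)/(9*pi**3) - 32*sin(3*pi*u/2)/(27*pi**4); evaluating from 0 to 4: ∫_{0}^{4} (u**3) sin(3*pi*u/2) du = (64*(1 - 6*pi**2)/(9*pi**3)) - (0) = 64*(1 - 6*pi**2)/(9*pi**3).
Hence b_6 = (1/2)·(64*(1 - 6*pi**2)/(9*pi**3)) = 32*(1 - 6*pi**2)/(9*pi**3).

32*(1 - 6*pi**2)/(9*pi**3)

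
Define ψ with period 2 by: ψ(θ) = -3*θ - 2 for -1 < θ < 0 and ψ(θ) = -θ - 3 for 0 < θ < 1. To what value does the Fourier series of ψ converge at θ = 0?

-5/2

At θ = 0 the one-sided limits are ψ(0^-) = -2 and ψ(0^+) = -3.
By Dirichlet's theorem the series converges to their average, [(-2) + (-3)]/2 = -5/2.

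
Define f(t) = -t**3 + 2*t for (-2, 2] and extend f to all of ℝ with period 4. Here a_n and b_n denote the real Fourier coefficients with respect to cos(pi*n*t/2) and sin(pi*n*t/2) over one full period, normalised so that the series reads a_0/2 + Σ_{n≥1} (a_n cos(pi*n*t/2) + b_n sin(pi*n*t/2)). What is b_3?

b_3 = 1/2 ∫_{-2}^{2} f(t) sin(3*pi*t/2) dt.
f is odd and sin(3*pi*t/2) is odd, so the integrand is even and b_3 = ∫_0^{2} f(t) sin(3*pi*t/2) dt.
Integrating by parts three times (tabular method), an antiderivative of (-t**3 + 2*t) sin(3*pi*t/2) is 2*t**3*cos(3*pi*t/2)/(3*pi) - 4*t**2*sin(3*pi*t/2)/(3*pi**2) - 4*t*cos(3*pi*t/2)/(3*pi) - 16*t*cos(3*pi*t/2)/(9*pi**3) + 32*sin(3*pi*t/2)/(27*pi**4) + 8*sin(3*pi*t/2)/(9*pi**2); evaluating from 0 to 2: ∫_{0}^{2} (-t**3 + 2*t) sin(3*pi*t/2) dt = (8*(4 - 3*pi**2)/(9*pi**3)) - (0) = 8*(4 - 3*pi**2)/(9*pi**3).
Hence b_3 = 8*(4 - 3*pi**2)/(9*pi**3).

8*(4 - 3*pi**2)/(9*pi**3)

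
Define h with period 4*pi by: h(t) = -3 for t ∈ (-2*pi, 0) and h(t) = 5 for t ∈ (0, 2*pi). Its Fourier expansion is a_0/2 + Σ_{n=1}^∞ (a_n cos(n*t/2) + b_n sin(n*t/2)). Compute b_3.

b_3 = (1/(2*pi)) ∫_{-2*pi}^{2*pi} h(t) sin(3*t/2) dt.
Split the integral at the breakpoints.
Directly, an antiderivative of (-3) sin(3*t/2) is 2*cos(3*t/2); evaluating from -2*pi to 0: ∫_{-2*pi}^{0} (-3) sin(3*t/2) dt = (2) - (-2) = 4.
Directly, an antiderivative of (5) sin(3*t/2) is -10*cos(3*t/2)/3; evaluating from 0 to 2*pi: ∫_{0}^{2*pi} (5) sin(3*t/2) dt = (10/3) - (-10/3) = 20/3.
Summing the pieces and multiplying by (1/(2*pi)) gives b_3 = 16/(3*pi).

16/(3*pi)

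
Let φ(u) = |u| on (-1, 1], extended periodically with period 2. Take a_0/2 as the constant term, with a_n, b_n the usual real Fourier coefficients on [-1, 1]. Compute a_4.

0

a_4 = ∫_{-1}^{1} φ(u) cos(4*pi*u) du.
φ is even and cos(4*pi*u) is even, so the integrand is even and a_4 = 2 ∫_0^{1} φ(u) cos(4*pi*u) du.
Integrating by parts (boundary term plus one more integral), an antiderivative of (u) cos(4*pi*u) is u*sin(4*pi*u)/(4*pi) + cos(4*pi*u)/(16*pi**2); evaluating from 0 to 1: ∫_{0}^{1} (u) cos(4*pi*u) du = (1/(16*pi**2)) - (1/(16*pi**2)) = 0.
Hence a_4 = 2·(0) = 0.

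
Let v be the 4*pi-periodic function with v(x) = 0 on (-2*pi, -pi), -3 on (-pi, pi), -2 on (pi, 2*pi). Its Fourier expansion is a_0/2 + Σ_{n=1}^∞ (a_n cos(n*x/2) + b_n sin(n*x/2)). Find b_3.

-2/(3*pi)

b_3 = (1/(2*pi)) ∫_{-2*pi}^{2*pi} v(x) sin(3*x/2) dx.
Split the integral at the breakpoints.
∫_{-2*pi}^{-pi} (0) sin(3*x/2) dx = 0.
Directly, an antiderivative of (-3) sin(3*x/2) is 2*cos(3*x/2); evaluating from -pi to pi: ∫_{-pi}^{pi} (-3) sin(3*x/2) dx = (0) - (0) = 0.
Directly, an antiderivative of (-2) sin(3*x/2) is 4*cos(3*x/2)/3; evaluating from pi to 2*pi: ∫_{pi}^{2*pi} (-2) sin(3*x/2) dx = (-4/3) - (0) = -4/3.
Summing the pieces and multiplying by (1/(2*pi)) gives b_3 = -2/(3*pi).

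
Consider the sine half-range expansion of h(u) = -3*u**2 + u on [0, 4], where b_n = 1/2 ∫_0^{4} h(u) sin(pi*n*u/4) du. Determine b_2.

44/pi

b_2 = 1/2 ∫_0^{4} (-3*u**2 + u) sin(pi*u/2) du.
Integrating by parts twice (tabular method), an antiderivative of (-3*u**2 + u) sin(pi*u/2) is 6*u**2*cos(pi*u/2)/pi - 24*u*sin(pi*u/2)/pi**2 - 2*u*cos(pi*u/2)/pi + 4*sin(pi*u/2)/pi**2 - 48*cos(pi*u/2)/pi**3; evaluating from 0 to 4: ∫_{0}^{4} (-3*u**2 + u) sin(pi*u/2) du = (-48/pi**3 + 88/pi) - (-48/pi**3) = 88/pi.
Hence b_2 = (1/2)·(88/pi) = 44/pi.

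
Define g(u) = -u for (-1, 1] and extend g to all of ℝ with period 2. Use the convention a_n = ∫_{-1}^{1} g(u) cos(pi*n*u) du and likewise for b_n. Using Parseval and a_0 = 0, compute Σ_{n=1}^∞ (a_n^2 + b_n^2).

Parseval: a_0^2/2 + Σ_{n≥1} (a_n^2+b_n^2) = ∫_{-1}^{1} g(u)^2 du = 2/3.
Subtract a_0^2/2 = 0: Σ (a_n^2+b_n^2) = 2/3.

2/3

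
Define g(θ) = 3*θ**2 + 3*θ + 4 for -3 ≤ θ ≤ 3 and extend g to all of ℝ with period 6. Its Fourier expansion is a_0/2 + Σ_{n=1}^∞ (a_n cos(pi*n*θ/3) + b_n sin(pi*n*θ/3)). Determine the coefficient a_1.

a_1 = 1/3 ∫_{-3}^{3} g(θ) cos(pi*θ/3) dθ.
Integrating by parts twice (tabular method), an antiderivative of (3*θ**2 + 3*θ + 4) cos(pi*θ/3) is 9*θ**2*sin(pi*θ/3)/pi + 9*θ*sin(pi*θ/3)/pi + 54*θ*cos(pi*θ/3)/pi**2 - 162*sin(pi*θ/3)/pi**3 + 12*sin(pi*θ/3)/pi + 27*cos(pi*θ/3)/pi**2; evaluating from -3 to 3: ∫_{-3}^{3} (3*θ**2 + 3*θ + 4) cos(pi*θ/3) dθ = (-189/pi**2) - (135/pi**2) = -324/pi**2.
Hence a_1 = (1/3)·(-324/pi**2) = -108/pi**2.

-108/pi**2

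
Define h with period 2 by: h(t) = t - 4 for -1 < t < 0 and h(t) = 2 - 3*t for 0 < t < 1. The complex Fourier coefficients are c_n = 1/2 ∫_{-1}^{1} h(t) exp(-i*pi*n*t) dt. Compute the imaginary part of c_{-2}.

Since h is real-valued, Im(c_{-2}) = -1/2 ∫_{-1}^{1} h(t) sin(-2*pi*t) dt = b_{2}/2.
Split the integral at the breakpoints.
Integrating by parts (boundary term plus one more integral), an antiderivative of (t - 4) sin(-2*pi*t) is t*cos(2*pi*t)/(2*pi) - sin(2*pi*t)/(4*pi**2) - 2*cos(2*pi*t)/pi; evaluating from -1 to 0: ∫_{-1}^{0} (t - 4) sin(-2*pi*t) dt = (-2/pi) - (-5/(2*pi)) = 1/(2*pi).
Integrating by parts (boundary term plus one more integral), an antiderivative of (2 - 3*t) sin(-2*pi*t) is -3*t*cos(2*pi*t)/(2*pi) + 3*sin(2*pi*t)/(4*pi**2) + cos(2*pi*t)/pi; evaluating from 0 to 1: ∫_{0}^{1} (2 - 3*t) sin(-2*pi*t) dt = (-1/(2*pi)) - (1/pi) = -3/(2*pi).
So ∫_{-1}^{1} h(t) sin(-2*pi*t) dt = -1/pi.
Hence Im(c_{-2}) = (-1/2)·(-1/pi) = 1/(2*pi).

1/(2*pi)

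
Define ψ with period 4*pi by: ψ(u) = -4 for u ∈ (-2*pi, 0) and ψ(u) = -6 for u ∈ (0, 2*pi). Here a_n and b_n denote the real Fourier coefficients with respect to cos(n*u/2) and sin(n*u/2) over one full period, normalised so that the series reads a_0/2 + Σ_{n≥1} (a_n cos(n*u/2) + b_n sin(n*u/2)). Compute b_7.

-4/(7*pi)

b_7 = (1/(2*pi)) ∫_{-2*pi}^{2*pi} ψ(u) sin(7*u/2) du.
Split the integral at the breakpoints.
Directly, an antiderivative of (-4) sin(7*u/2) is 8*cos(7*u/2)/7; evaluating from -2*pi to 0: ∫_{-2*pi}^{0} (-4) sin(7*u/2) du = (8/7) - (-8/7) = 16/7.
Directly, an antiderivative of (-6) sin(7*u/2) is 12*cos(7*u/2)/7; evaluating from 0 to 2*pi: ∫_{0}^{2*pi} (-6) sin(7*u/2) du = (-12/7) - (12/7) = -24/7.
Summing the pieces and multiplying by (1/(2*pi)) gives b_7 = -4/(7*pi).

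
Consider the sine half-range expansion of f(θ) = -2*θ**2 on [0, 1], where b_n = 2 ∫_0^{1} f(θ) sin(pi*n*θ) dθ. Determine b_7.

b_7 = 2 ∫_0^{1} (-2*θ**2) sin(7*pi*θ) dθ.
Integrating by parts twice (tabular method), an antiderivative of (-2*θ**2) sin(7*pi*θ) is 2*θ**2*cos(7*pi*θ)/(7*pi) - 4*θ*sin(7*pi*θ)/(49*pi**2) - 4*cos(7*pi*θ)/(343*pi**3); evaluating from 0 to 1: ∫_{0}^{1} (-2*θ**2) sin(7*pi*θ) dθ = (2*(2 - 49*pi**2)/(343*pi**3)) - (-4/(343*pi**3)) = 2*(4 - 49*pi**2)/(343*pi**3).
Hence b_7 = 2·(2*(4 - 49*pi**2)/(343*pi**3)) = 4*(4 - 49*pi**2)/(343*pi**3).

4*(4 - 49*pi**2)/(343*pi**3)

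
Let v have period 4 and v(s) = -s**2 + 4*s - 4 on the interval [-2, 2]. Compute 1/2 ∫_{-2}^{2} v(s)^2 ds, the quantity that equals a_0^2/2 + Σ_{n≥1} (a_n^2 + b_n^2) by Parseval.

1/2 ∫_{-2}^{2} v(s)^2 ds = 1/2 · (1024/5) = 512/5.

512/5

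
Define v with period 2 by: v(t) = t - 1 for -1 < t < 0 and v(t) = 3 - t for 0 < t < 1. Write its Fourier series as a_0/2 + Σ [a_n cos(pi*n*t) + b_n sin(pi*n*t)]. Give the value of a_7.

a_7 = ∫_{-1}^{1} v(t) cos(7*pi*t) dt.
Split the integral at the breakpoints.
Integrating by parts (boundary term plus one more integral), an antiderivative of (t - 1) cos(7*pi*t) is t*sin(7*pi*t)/(7*pi) - sin(7*pi*t)/(7*pi) + cos(7*pi*t)/(49*pi**2); evaluating from -1 to 0: ∫_{-1}^{0} (t - 1) cos(7*pi*t) dt = (1/(49*pi**2)) - (-1/(49*pi**2)) = 2/(49*pi**2).
Integrating by parts (boundary term plus one more integral), an antiderivative of (3 - t) cos(7*pi*t) is -t*sin(7*pi*t)/(7*pi) + 3*sin(7*pi*t)/(7*pi) - cos(7*pi*t)/(49*pi**2); evaluating from 0 to 1: ∫_{0}^{1} (3 - t) cos(7*pi*t) dt = (1/(49*pi**2)) - (-1/(49*pi**2)) = 2/(49*pi**2).
Summing the pieces gives a_7 = 4/(49*pi**2).

4/(49*pi**2)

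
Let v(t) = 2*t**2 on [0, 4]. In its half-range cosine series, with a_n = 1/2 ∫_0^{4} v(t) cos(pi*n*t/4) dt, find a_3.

a_3 = 1/2 ∫_0^{4} (2*t**2) cos(3*pi*t/4) dt.
Integrating by parts twice (tabular method), an antiderivative of (2*t**2) cos(3*pi*t/4) is 8*t**2*sin(3*pi*t/4)/(3*pi) + 64*t*cos(3*pi*t/4)/(9*pi**2) - 256*sin(3*pi*t/4)/(27*pi**3); evaluating from 0 to 4: ∫_{0}^{4} (2*t**2) cos(3*pi*t/4) dt = (-256/(9*pi**2)) - (0) = -256/(9*pi**2).
Hence a_3 = (1/2)·(-256/(9*pi**2)) = -128/(9*pi**2).

-128/(9*pi**2)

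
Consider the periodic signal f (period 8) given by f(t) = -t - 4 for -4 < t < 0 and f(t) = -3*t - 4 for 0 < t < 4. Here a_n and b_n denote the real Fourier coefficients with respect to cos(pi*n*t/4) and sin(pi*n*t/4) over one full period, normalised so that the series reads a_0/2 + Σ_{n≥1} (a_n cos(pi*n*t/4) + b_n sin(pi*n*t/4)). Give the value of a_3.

a_3 = 1/4 ∫_{-4}^{4} f(t) cos(3*pi*t/4) dt.
Split the integral at the breakpoints.
Integrating by parts (boundary term plus one more integral), an antiderivative of (-t - 4) cos(3*pi*t/4) is -4*t*sin(3*pi*t/4)/(3*pi) - 16*sin(3*pi*t/4)/(3*pi) - 16*cos(3*pi*t/4)/(9*pi**2); evaluating from -4 to 0: ∫_{-4}^{0} (-t - 4) cos(3*pi*t/4) dt = (-16/(9*pi**2)) - (16/(9*pi**2)) = -32/(9*pi**2).
Integrating by parts (boundary term plus one more integral), an antiderivative of (-3*t - 4) cos(3*pi*t/4) is -4*t*sin(3*pi*t/4)/pi - 16*sin(3*pi*t/4)/(3*pi) - 16*cos(3*pi*t/4)/(3*pi**2); evaluating from 0 to 4: ∫_{0}^{4} (-3*t - 4) cos(3*pi*t/4) dt = (16/(3*pi**2)) - (-16/(3*pi**2)) = 32/(3*pi**2).
Summing the pieces and multiplying by (1/4) gives a_3 = 16/(9*pi**2).

16/(9*pi**2)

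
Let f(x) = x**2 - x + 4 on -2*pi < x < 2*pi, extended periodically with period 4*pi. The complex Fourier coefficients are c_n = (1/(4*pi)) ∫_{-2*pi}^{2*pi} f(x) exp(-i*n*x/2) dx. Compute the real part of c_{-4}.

Since f is real-valued, Re(c_{-4}) = (1/(4*pi)) ∫_{-2*pi}^{2*pi} f(x) cos(-2*x) dx = a_{4}/2.
Integrating by parts twice (tabular method), an antiderivative of (x**2 - x + 4) cos(-2*x) is x**2*sin(2*x)/2 - x*sin(2*x)/2 + x*cos(2*x)/2 + 7*sin(2*x)/4 - cos(2*x)/4; evaluating from -2*pi to 2*pi: ∫_{-2*pi}^{2*pi} (x**2 - x + 4) cos(-2*x) dx = (-1/4 + pi) - (-pi - 1/4) = 2*pi.
Hence Re(c_{-4}) = (1/(4*pi))·(2*pi) = 1/2.

1/2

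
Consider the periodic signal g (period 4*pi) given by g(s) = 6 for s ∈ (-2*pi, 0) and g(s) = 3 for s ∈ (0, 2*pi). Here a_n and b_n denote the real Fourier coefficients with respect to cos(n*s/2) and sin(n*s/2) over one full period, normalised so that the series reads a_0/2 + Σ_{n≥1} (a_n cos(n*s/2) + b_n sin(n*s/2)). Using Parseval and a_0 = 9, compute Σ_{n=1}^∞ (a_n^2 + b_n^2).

Parseval: a_0^2/2 + Σ_{n≥1} (a_n^2+b_n^2) = (1/(2*pi)) ∫_{-2*pi}^{2*pi} g(s)^2 ds = 45.
Subtract a_0^2/2 = 81/2: Σ (a_n^2+b_n^2) = 9/2.

9/2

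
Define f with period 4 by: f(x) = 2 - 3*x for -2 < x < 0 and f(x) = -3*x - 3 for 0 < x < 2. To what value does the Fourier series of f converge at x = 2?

At x = 2 the one-sided limits are f(2^-) = -9 and f(2^+) = 8.
By Dirichlet's theorem the series converges to their average, [(-9) + (8)]/2 = -1/2.

-1/2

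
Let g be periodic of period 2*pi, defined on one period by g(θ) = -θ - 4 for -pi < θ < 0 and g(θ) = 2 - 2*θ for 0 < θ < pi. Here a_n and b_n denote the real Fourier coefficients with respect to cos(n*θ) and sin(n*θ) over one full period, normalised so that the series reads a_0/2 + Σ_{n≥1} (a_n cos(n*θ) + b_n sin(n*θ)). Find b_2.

b_2 = 1/pi ∫_{-pi}^{pi} g(θ) sin(2*θ) dθ.
Split the integral at the breakpoints.
Integrating by parts (boundary term plus one more integral), an antiderivative of (-θ - 4) sin(2*θ) is θ*cos(2*θ)/2 - sin(2*θ)/4 + 2*cos(2*θ); evaluating from -pi to 0: ∫_{-pi}^{0} (-θ - 4) sin(2*θ) dθ = (2) - (2 - pi/2) = pi/2.
Integrating by parts (boundary term plus one more integral), an antiderivative of (2 - 2*θ) sin(2*θ) is θ*cos(2*θ) - sin(2*θ)/2 - cos(2*θ); evaluating from 0 to pi: ∫_{0}^{pi} (2 - 2*θ) sin(2*θ) dθ = (-1 + pi) - (-1) = pi.
Summing the pieces and multiplying by (1/pi) gives b_2 = 3/2.

3/2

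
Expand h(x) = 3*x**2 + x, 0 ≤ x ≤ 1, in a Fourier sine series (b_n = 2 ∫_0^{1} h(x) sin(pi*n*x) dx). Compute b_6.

b_6 = 2 ∫_0^{1} (3*x**2 + x) sin(6*pi*x) dx.
Integrating by parts twice (tabular method), an antiderivative of (3*x**2 + x) sin(6*pi*x) is -x**2*cos(6*pi*x)/(2*pi) + x*sin(6*pi*x)/(6*pi**2) - x*cos(6*pi*x)/(6*pi) + sin(6*pi*x)/(36*pi**2) + cos(6*pi*x)/(36*pi**3); evaluating from 0 to 1: ∫_{0}^{1} (3*x**2 + x) sin(6*pi*x) dx = ((1 - 24*pi**2)/(36*pi**3)) - (1/(36*pi**3)) = -2/(3*pi).
Hence b_6 = 2·(-2/(3*pi)) = -4/(3*pi).

-4/(3*pi)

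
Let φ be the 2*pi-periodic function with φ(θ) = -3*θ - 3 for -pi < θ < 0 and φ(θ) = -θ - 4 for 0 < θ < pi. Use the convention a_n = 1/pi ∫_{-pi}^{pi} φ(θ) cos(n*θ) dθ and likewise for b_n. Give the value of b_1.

b_1 = 1/pi ∫_{-pi}^{pi} φ(θ) sin(θ) dθ.
Split the integral at the breakpoints.
Integrating by parts (boundary term plus one more integral), an antiderivative of (-3*θ - 3) sin(θ) is 3*θ*cos(θ) - 3*sin(θ) + 3*cos(θ); evaluating from -pi to 0: ∫_{-pi}^{0} (-3*θ - 3) sin(θ) dθ = (3) - (-3 + 3*pi) = 6 - 3*pi.
Integrating by parts (boundary term plus one more integral), an antiderivative of (-θ - 4) sin(θ) is θ*cos(θ) - sin(θ) + 4*cos(θ); evaluating from 0 to pi: ∫_{0}^{pi} (-θ - 4) sin(θ) dθ = (-4 - pi) - (4) = -8 - pi.
Summing the pieces and multiplying by (1/pi) gives b_1 = -4 - 2/pi.

-4 - 2/pi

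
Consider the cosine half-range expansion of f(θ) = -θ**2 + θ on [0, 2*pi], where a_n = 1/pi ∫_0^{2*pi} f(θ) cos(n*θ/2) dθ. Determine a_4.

-1

a_4 = 1/pi ∫_0^{2*pi} (-θ**2 + θ) cos(2*θ) dθ.
Integrating by parts twice (tabular method), an antiderivative of (-θ**2 + θ) cos(2*θ) is -θ**2*sin(2*θ)/2 + θ*sin(2*θ)/2 - θ*cos(2*θ)/2 + sin(2*θ)/4 + cos(2*θ)/4; evaluating from 0 to 2*pi: ∫_{0}^{2*pi} (-θ**2 + θ) cos(2*θ) dθ = (1/4 - pi) - (1/4) = -pi.
Hence a_4 = (1/pi)·(-pi) = -1.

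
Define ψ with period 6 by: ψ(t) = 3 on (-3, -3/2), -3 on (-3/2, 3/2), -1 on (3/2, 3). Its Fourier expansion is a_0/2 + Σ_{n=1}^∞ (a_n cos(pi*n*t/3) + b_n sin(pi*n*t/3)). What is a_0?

-2

a_0 = 1/3 ∫_{-3}^{3} ψ(t) dt = 1/3 · (-6) = -2.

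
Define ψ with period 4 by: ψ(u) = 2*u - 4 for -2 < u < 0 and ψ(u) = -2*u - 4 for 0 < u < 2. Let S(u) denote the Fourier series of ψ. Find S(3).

u = 3 differs from u = -1 by 1 full period(s), and the series is 4-periodic.
ψ is continuous at u = -1 with value -6, so the series converges to -6 there.

-6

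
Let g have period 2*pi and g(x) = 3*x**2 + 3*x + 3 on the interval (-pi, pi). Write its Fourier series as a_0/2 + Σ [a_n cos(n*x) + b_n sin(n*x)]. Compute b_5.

6/5

b_5 = 1/pi ∫_{-pi}^{pi} g(x) sin(5*x) dx.
Integrating by parts twice (tabular method), an antiderivative of (3*x**2 + 3*x + 3) sin(5*x) is -3*x**2*cos(5*x)/5 + 6*x*sin(5*x)/25 - 3*x*cos(5*x)/5 + 3*sin(5*x)/25 - 69*cos(5*x)/125; evaluating from -pi to pi: ∫_{-pi}^{pi} (3*x**2 + 3*x + 3) sin(5*x) dx = (69/125 + 3*pi/5 + 3*pi**2/5) - (-3*pi/5 + 69/125 + 3*pi**2/5) = 6*pi/5.
Hence b_5 = (1/pi)·(6*pi/5) = 6/5.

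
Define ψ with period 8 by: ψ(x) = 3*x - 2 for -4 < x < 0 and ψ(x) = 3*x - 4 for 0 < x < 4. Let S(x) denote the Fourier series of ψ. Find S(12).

-3

x = 12 differs from x = 4 by 1 full period(s), and the series is 8-periodic.
At x = 4 the one-sided limits are ψ(4^-) = 8 and ψ(4^+) = -14.
By Dirichlet's theorem the series converges to their average, [(8) + (-14)]/2 = -3.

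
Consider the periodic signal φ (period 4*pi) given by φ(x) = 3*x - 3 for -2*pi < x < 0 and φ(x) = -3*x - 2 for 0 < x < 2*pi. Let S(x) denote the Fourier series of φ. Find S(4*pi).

-5/2

x = 4*pi differs from x = 0 by 1 full period(s), and the series is 4*pi-periodic.
At x = 0 the one-sided limits are φ(0^-) = -3 and φ(0^+) = -2.
By Dirichlet's theorem the series converges to their average, [(-3) + (-2)]/2 = -5/2.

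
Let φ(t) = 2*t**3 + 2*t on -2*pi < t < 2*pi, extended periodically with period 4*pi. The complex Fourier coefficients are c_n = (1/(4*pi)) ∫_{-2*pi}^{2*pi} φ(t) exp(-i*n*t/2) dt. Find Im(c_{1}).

Since φ is real-valued, Im(c_{1}) = -(1/(4*pi)) ∫_{-2*pi}^{2*pi} φ(t) sin(t/2) dt = -b_{1}/2.
φ is odd and sin(t/2) is odd, so the integrand is even: ∫_{-2*pi}^{2*pi} φ(t) sin(t/2) dt = 2∫_0^{2*pi} φ(t) sin(t/2) dt.
Integrating by parts three times (tabular method), an antiderivative of (2*t**3 + 2*t) sin(t/2) is -4*t**3*cos(t/2) + 24*t**2*sin(t/2) + 92*t*cos(t/2) - 184*sin(t/2); evaluating from 0 to 2*pi: ∫_{0}^{2*pi} (2*t**3 + 2*t) sin(t/2) dt = (-184*pi + 32*pi**3) - (0) = -184*pi + 32*pi**3.
So ∫_{-2*pi}^{2*pi} φ(t) sin(t/2) dt = -368*pi + 64*pi**3.
Hence Im(c_{1}) = (-1/(4*pi))·(-368*pi + 64*pi**3) = 92 - 16*pi**2.

92 - 16*pi**2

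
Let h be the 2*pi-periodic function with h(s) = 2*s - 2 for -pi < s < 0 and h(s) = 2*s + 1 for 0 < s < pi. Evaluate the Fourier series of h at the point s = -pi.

s = -pi differs from s = pi by -1 full period(s), and the series is 2*pi-periodic.
At s = pi the one-sided limits are h(pi^-) = 1 + 2*pi and h(pi^+) = -2*pi - 2.
By Dirichlet's theorem the series converges to their average, [(1 + 2*pi) + (-2*pi - 2)]/2 = -1/2.

-1/2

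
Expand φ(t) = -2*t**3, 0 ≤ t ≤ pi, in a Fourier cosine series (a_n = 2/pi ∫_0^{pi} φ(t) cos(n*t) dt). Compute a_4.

-3*pi/4

a_4 = 2/pi ∫_0^{pi} (-2*t**3) cos(4*t) dt.
Integrating by parts three times (tabular method), an antiderivative of (-2*t**3) cos(4*t) is -t**3*sin(4*t)/2 - 3*t**2*cos(4*t)/8 + 3*t*sin(4*t)/16 + 3*cos(4*t)/64; evaluating from 0 to pi: ∫_{0}^{pi} (-2*t**3) cos(4*t) dt = (3/64 - 3*pi**2/8) - (3/64) = -3*pi**2/8.
Hence a_4 = (2/pi)·(-3*pi**2/8) = -3*pi/4.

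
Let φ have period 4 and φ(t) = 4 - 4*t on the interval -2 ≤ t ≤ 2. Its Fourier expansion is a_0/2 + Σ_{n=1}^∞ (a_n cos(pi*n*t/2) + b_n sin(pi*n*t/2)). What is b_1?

b_1 = 1/2 ∫_{-2}^{2} φ(t) sin(pi*t/2) dt.
Integrating by parts (boundary term plus one more integral), an antiderivative of (4 - 4*t) sin(pi*t/2) is 8*t*cos(pi*t/2)/pi - 16*sin(pi*t/2)/pi**2 - 8*cos(pi*t/2)/pi; evaluating from -2 to 2: ∫_{-2}^{2} (4 - 4*t) sin(pi*t/2) dt = (-8/pi) - (24/pi) = -32/pi.
Hence b_1 = (1/2)·(-32/pi) = -16/pi.

-16/pi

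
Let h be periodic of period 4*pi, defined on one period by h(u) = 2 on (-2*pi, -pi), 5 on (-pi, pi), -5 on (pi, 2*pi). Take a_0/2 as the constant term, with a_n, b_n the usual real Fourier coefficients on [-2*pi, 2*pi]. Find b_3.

b_3 = (1/(2*pi)) ∫_{-2*pi}^{2*pi} h(u) sin(3*u/2) du.
Split the integral at the breakpoints.
Directly, an antiderivative of (2) sin(3*u/2) is -4*cos(3*u/2)/3; evaluating from -2*pi to -pi: ∫_{-2*pi}^{-pi} (2) sin(3*u/2) du = (0) - (4/3) = -4/3.
Directly, an antiderivative of (5) sin(3*u/2) is -10*cos(3*u/2)/3; evaluating from -pi to pi: ∫_{-pi}^{pi} (5) sin(3*u/2) du = (0) - (0) = 0.
Directly, an antiderivative of (-5) sin(3*u/2) is 10*cos(3*u/2)/3; evaluating from pi to 2*pi: ∫_{pi}^{2*pi} (-5) sin(3*u/2) du = (-10/3) - (0) = -10/3.
Summing the pieces and multiplying by (1/(2*pi)) gives b_3 = -7/(3*pi).

-7/(3*pi)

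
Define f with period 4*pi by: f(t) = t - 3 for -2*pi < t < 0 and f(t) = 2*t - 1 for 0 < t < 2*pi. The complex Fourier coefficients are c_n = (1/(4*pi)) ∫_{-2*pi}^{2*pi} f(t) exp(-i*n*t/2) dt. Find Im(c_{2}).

3/2

Since f is real-valued, Im(c_{2}) = -(1/(4*pi)) ∫_{-2*pi}^{2*pi} f(t) sin(t) dt = -b_{2}/2.
Split the integral at the breakpoints.
Integrating by parts (boundary term plus one more integral), an antiderivative of (t - 3) sin(t) is -t*cos(t) + sin(t) + 3*cos(t); evaluating from -2*pi to 0: ∫_{-2*pi}^{0} (t - 3) sin(t) dt = (3) - (3 + 2*pi) = -2*pi.
Integrating by parts (boundary term plus one more integral), an antiderivative of (2*t - 1) sin(t) is -2*t*cos(t) + 2*sin(t) + cos(t); evaluating from 0 to 2*pi: ∫_{0}^{2*pi} (2*t - 1) sin(t) dt = (1 - 4*pi) - (1) = -4*pi.
So ∫_{-2*pi}^{2*pi} f(t) sin(t) dt = -6*pi.
Hence Im(c_{2}) = (-1/(4*pi))·(-6*pi) = 3/2.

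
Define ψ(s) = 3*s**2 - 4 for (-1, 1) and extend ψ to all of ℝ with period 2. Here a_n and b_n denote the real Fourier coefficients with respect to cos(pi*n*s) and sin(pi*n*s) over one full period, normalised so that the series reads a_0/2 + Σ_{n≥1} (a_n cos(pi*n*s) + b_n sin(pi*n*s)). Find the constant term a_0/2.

a_0 = ∫_{-1}^{1} ψ(s) ds = -6.
So the constant term a_0/2 = -3.

-3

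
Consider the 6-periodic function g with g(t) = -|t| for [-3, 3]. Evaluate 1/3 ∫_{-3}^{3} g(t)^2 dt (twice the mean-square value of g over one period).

6

1/3 ∫_{-3}^{3} g(t)^2 dt = 1/3 · (18) = 6.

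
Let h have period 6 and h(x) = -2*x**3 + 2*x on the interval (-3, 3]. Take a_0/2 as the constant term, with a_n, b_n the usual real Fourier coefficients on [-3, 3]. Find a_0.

a_0 = 1/3 ∫_{-3}^{3} h(x) dx = 1/3 · (0) = 0.

0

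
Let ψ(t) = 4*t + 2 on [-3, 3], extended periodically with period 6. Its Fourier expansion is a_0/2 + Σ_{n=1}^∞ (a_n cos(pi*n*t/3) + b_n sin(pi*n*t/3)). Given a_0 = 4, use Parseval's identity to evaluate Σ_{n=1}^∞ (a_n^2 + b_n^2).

Parseval: a_0^2/2 + Σ_{n≥1} (a_n^2+b_n^2) = 1/3 ∫_{-3}^{3} ψ(t)^2 dt = 104.
Subtract a_0^2/2 = 8: Σ (a_n^2+b_n^2) = 96.

96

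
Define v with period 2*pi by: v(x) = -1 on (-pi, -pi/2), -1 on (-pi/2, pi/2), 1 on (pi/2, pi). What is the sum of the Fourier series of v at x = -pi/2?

-1

v is continuous at x = -pi/2 with value -1, so the series converges to -1 there.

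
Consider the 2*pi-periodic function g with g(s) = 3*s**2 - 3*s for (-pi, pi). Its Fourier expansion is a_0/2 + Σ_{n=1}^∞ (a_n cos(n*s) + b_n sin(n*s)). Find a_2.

a_2 = 1/pi ∫_{-pi}^{pi} g(s) cos(2*s) ds.
Integrating by parts twice (tabular method), an antiderivative of (3*s**2 - 3*s) cos(2*s) is 3*s**2*sin(2*s)/2 - 3*s*sin(2*s)/2 + 3*s*cos(2*s)/2 - 3*sin(2*s)/4 - 3*cos(2*s)/4; evaluating from -pi to pi: ∫_{-pi}^{pi} (3*s**2 - 3*s) cos(2*s) ds = (-3/4 + 3*pi/2) - (-3*pi/2 - 3/4) = 3*pi.
Hence a_2 = (1/pi)·(3*pi) = 3.

3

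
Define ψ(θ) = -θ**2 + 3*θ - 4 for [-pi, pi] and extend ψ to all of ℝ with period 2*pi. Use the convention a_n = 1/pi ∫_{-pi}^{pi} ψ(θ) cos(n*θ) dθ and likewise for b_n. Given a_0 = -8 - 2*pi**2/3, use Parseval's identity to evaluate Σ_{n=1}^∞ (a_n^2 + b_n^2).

pi**2*(8*pi**2/45 + 6)

Parseval: a_0^2/2 + Σ_{n≥1} (a_n^2+b_n^2) = 1/pi ∫_{-pi}^{pi} ψ(θ)^2 dθ = 32 + 2*pi**4/5 + 34*pi**2/3.
Subtract a_0^2/2 = 2*(pi**2 + 12)**2/9: Σ (a_n^2+b_n^2) = pi**2*(8*pi**2/45 + 6).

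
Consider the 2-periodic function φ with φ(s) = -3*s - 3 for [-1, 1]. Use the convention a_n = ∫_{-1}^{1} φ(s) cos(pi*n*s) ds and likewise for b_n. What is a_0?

a_0 = ∫_{-1}^{1} φ(s) ds = -6.

-6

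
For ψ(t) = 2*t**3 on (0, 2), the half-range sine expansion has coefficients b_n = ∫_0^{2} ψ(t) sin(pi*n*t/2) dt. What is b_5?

b_5 = ∫_0^{2} (2*t**3) sin(5*pi*t/2) dt.
Integrating by parts three times (tabular method), an antiderivative of (2*t**3) sin(5*pi*t/2) is -4*t**3*cos(5*pi*t/2)/(5*pi) + 24*t**2*sin(5*pi*t/2)/(25*pi**2) + 96*t*cos(5*pi*t/2)/(125*pi**3) - 192*sin(5*pi*t/2)/(625*pi**4); evaluating from 0 to 2: ∫_{0}^{2} (2*t**3) sin(5*pi*t/2) dt = (32*(-6 + 25*pi**2)/(125*pi**3)) - (0) = 32*(-6 + 25*pi**2)/(125*pi**3).
Hence b_5 = 32*(-6 + 25*pi**2)/(125*pi**3).

32*(-6 + 25*pi**2)/(125*pi**3)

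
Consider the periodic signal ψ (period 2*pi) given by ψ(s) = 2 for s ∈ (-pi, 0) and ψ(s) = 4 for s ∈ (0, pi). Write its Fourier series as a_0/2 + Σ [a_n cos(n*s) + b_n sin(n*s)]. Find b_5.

4/(5*pi)

b_5 = 1/pi ∫_{-pi}^{pi} ψ(s) sin(5*s) ds.
Split the integral at the breakpoints.
Directly, an antiderivative of (2) sin(5*s) is -2*cos(5*s)/5; evaluating from -pi to 0: ∫_{-pi}^{0} (2) sin(5*s) ds = (-2/5) - (2/5) = -4/5.
Directly, an antiderivative of (4) sin(5*s) is -4*cos(5*s)/5; evaluating from 0 to pi: ∫_{0}^{pi} (4) sin(5*s) ds = (4/5) - (-4/5) = 8/5.
Summing the pieces and multiplying by (1/pi) gives b_5 = 4/(5*pi).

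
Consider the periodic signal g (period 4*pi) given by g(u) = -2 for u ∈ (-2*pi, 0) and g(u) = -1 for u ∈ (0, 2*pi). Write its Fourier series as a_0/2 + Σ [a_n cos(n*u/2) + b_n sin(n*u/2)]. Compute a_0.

-3

a_0 = (1/(2*pi)) ∫_{-2*pi}^{2*pi} g(u) du = (1/(2*pi)) · (-6*pi) = -3.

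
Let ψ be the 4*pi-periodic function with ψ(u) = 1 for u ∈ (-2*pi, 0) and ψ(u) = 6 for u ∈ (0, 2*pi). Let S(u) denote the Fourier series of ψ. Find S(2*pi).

7/2

u = 2*pi differs from u = -2*pi by 1 full period(s), and the series is 4*pi-periodic.
At u = -2*pi the one-sided limits are ψ(-2*pi^-) = 6 and ψ(-2*pi^+) = 1.
By Dirichlet's theorem the series converges to their average, [(6) + (1)]/2 = 7/2.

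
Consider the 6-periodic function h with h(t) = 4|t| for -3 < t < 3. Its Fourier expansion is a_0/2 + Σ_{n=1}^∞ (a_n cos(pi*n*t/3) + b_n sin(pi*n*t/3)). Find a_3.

a_3 = 1/3 ∫_{-3}^{3} h(t) cos(pi*t) dt.
h is even and cos(pi*t) is even, so the integrand is even and a_3 = 2/3 ∫_0^{3} h(t) cos(pi*t) dt.
Integrating by parts (boundary term plus one more integral), an antiderivative of (4*t) cos(pi*t) is 4*t*sin(pi*t)/pi + 4*cos(pi*t)/pi**2; evaluating from 0 to 3: ∫_{0}^{3} (4*t) cos(pi*t) dt = (-4/pi**2) - (4/pi**2) = -8/pi**2.
Hence a_3 = (2/3)·(-8/pi**2) = -16/(3*pi**2).

-16/(3*pi**2)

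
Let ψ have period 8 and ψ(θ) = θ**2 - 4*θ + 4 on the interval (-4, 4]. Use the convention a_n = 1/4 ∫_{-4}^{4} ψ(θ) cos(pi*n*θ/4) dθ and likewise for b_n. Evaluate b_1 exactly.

b_1 = 1/4 ∫_{-4}^{4} ψ(θ) sin(pi*θ/4) dθ.
Integrating by parts twice (tabular method), an antiderivative of (θ**2 - 4*θ + 4) sin(pi*θ/4) is -4*θ**2*cos(pi*θ/4)/pi + 32*θ*sin(pi*θ/4)/pi**2 + 16*θ*cos(pi*θ/4)/pi - 64*sin(pi*θ/4)/pi**2 - 16*cos(pi*θ/4)/pi + 128*cos(pi*θ/4)/pi**3; evaluating from -4 to 4: ∫_{-4}^{4} (θ**2 - 4*θ + 4) sin(pi*θ/4) dθ = (-128/pi**3 + 16/pi) - (-128/pi**3 + 144/pi) = -128/pi.
Hence b_1 = (1/4)·(-128/pi) = -32/pi.

-32/pi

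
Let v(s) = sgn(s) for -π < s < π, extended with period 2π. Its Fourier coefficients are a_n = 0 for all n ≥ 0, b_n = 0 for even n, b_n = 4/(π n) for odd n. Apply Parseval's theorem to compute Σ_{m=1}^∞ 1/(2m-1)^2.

Parseval: Σ b_n^2 = (1/π) ∫_{-π}^{π} v(s)^2 ds = 2.
Only odd n contribute, with b_n^2 = 16/(π^2 n^2), so Σ_{m≥1} 1/(2m-1)^2 = π^2·(2)/16 = pi**2/8.

pi**2/8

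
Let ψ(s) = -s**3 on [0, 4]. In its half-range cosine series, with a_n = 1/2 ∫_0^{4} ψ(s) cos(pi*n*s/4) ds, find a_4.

a_4 = 1/2 ∫_0^{4} (-s**3) cos(pi*s) ds.
Integrating by parts three times (tabular method), an antiderivative of (-s**3) cos(pi*s) is -s**3*sin(pi*s)/pi - 3*s**2*cos(pi*s)/pi**2 + 6*s*sin(pi*s)/pi**3 + 6*cos(pi*s)/pi**4; evaluating from 0 to 4: ∫_{0}^{4} (-s**3) cos(pi*s) ds = (6*(1 - 8*pi**2)/pi**4) - (6/pi**4) = -48/pi**2.
Hence a_4 = (1/2)·(-48/pi**2) = -24/pi**2.

-24/pi**2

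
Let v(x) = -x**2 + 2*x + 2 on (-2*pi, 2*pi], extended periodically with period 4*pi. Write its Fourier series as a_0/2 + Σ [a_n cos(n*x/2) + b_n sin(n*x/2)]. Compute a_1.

16

a_1 = (1/(2*pi)) ∫_{-2*pi}^{2*pi} v(x) cos(x/2) dx.
Integrating by parts twice (tabular method), an antiderivative of (-x**2 + 2*x + 2) cos(x/2) is -2*x**2*sin(x/2) + 4*x*sin(x/2) - 8*x*cos(x/2) + 20*sin(x/2) + 8*cos(x/2); evaluating from -2*pi to 2*pi: ∫_{-2*pi}^{2*pi} (-x**2 + 2*x + 2) cos(x/2) dx = (-8 + 16*pi) - (-16*pi - 8) = 32*pi.
Hence a_1 = (1/(2*pi))·(32*pi) = 16.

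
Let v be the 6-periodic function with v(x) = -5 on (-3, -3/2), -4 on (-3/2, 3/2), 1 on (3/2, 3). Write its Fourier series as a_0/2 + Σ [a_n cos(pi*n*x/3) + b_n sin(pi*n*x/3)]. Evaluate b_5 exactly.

b_5 = 1/3 ∫_{-3}^{3} v(x) sin(5*pi*x/3) dx.
Split the integral at the breakpoints.
Directly, an antiderivative of (-5) sin(5*pi*x/3) is 3*cos(5*pi*x/3)/pi; evaluating from -3 to -3/2: ∫_{-3}^{-3/2} (-5) sin(5*pi*x/3) dx = (0) - (-3/pi) = 3/pi.
Directly, an antiderivative of (-4) sin(5*pi*x/3) is 12*cos(5*pi*x/3)/(5*pi); evaluating from -3/2 to 3/2: ∫_{-3/2}^{3/2} (-4) sin(5*pi*x/3) dx = (0) - (0) = 0.
Directly, an antiderivative of (1) sin(5*pi*x/3) is -3*cos(5*pi*x/3)/(5*pi); evaluating from 3/2 to 3: ∫_{3/2}^{3} (1) sin(5*pi*x/3) dx = (3/(5*pi)) - (0) = 3/(5*pi).
Summing the pieces and multiplying by (1/3) gives b_5 = 6/(5*pi).

6/(5*pi)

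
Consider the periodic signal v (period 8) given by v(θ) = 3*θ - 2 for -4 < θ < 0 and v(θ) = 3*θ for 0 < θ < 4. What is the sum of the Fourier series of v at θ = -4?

θ = -4 differs from θ = 4 by -1 full period(s), and the series is 8-periodic.
At θ = 4 the one-sided limits are v(4^-) = 12 and v(4^+) = -14.
By Dirichlet's theorem the series converges to their average, [(12) + (-14)]/2 = -1.

-1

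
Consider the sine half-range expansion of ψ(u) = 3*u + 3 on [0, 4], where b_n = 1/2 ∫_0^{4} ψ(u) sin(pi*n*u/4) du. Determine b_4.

b_4 = 1/2 ∫_0^{4} (3*u + 3) sin(pi*u) du.
Integrating by parts (boundary term plus one more integral), an antiderivative of (3*u + 3) sin(pi*u) is -3*u*cos(pi*u)/pi + 3*sin(pi*u)/pi**2 - 3*cos(pi*u)/pi; evaluating from 0 to 4: ∫_{0}^{4} (3*u + 3) sin(pi*u) du = (-15/pi) - (-3/pi) = -12/pi.
Hence b_4 = (1/2)·(-12/pi) = -6/pi.

-6/pi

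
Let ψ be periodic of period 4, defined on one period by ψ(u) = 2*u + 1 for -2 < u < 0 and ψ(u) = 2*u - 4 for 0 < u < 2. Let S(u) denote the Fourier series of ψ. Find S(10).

-3/2

u = 10 differs from u = 2 by 2 full period(s), and the series is 4-periodic.
At u = 2 the one-sided limits are ψ(2^-) = 0 and ψ(2^+) = -3.
By Dirichlet's theorem the series converges to their average, [(0) + (-3)]/2 = -3/2.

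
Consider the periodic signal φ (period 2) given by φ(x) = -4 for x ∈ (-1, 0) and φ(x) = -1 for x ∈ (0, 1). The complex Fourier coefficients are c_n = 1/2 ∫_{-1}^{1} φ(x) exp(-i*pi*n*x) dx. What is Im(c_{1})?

Since φ is real-valued, Im(c_{1}) = -1/2 ∫_{-1}^{1} φ(x) sin(pi*x) dx = -b_{1}/2.
Split the integral at the breakpoints.
Directly, an antiderivative of (-4) sin(pi*x) is 4*cos(pi*x)/pi; evaluating from -1 to 0: ∫_{-1}^{0} (-4) sin(pi*x) dx = (4/pi) - (-4/pi) = 8/pi.
Directly, an antiderivative of (-1) sin(pi*x) is cos(pi*x)/pi; evaluating from 0 to 1: ∫_{0}^{1} (-1) sin(pi*x) dx = (-1/pi) - (1/pi) = -2/pi.
So ∫_{-1}^{1} φ(x) sin(pi*x) dx = 6/pi.
Hence Im(c_{1}) = (-1/2)·(6/pi) = -3/pi.

-3/pi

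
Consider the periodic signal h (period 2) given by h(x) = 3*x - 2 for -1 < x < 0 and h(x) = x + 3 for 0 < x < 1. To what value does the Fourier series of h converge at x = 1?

At x = 1 the one-sided limits are h(1^-) = 4 and h(1^+) = -5.
By Dirichlet's theorem the series converges to their average, [(4) + (-5)]/2 = -1/2.

-1/2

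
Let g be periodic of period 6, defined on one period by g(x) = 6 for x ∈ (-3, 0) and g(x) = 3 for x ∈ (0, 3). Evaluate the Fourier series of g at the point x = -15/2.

x = -15/2 differs from x = -3/2 by -1 full period(s), and the series is 6-periodic.
g is continuous at x = -3/2 with value 6, so the series converges to 6 there.

6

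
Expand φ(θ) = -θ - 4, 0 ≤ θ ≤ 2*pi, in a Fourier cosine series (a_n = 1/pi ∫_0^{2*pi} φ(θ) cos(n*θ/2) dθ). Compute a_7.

a_7 = 1/pi ∫_0^{2*pi} (-θ - 4) cos(7*θ/2) dθ.
Integrating by parts (boundary term plus one more integral), an antiderivative of (-θ - 4) cos(7*θ/2) is -2*θ*sin(7*θ/2)/7 - 8*sin(7*θ/2)/7 - 4*cos(7*θ/2)/49; evaluating from 0 to 2*pi: ∫_{0}^{2*pi} (-θ - 4) cos(7*θ/2) dθ = (4/49) - (-4/49) = 8/49.
Hence a_7 = (1/pi)·(8/49) = 8/(49*pi).

8/(49*pi)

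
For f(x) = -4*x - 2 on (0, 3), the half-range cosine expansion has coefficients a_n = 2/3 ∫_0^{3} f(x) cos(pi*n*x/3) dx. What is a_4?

0

a_4 = 2/3 ∫_0^{3} (-4*x - 2) cos(4*pi*x/3) dx.
Integrating by parts (boundary term plus one more integral), an antiderivative of (-4*x - 2) cos(4*pi*x/3) is -3*x*sin(4*pi*x/3)/pi - 3*sin(4*pi*x/3)/(2*pi) - 9*cos(4*pi*x/3)/(4*pi**2); evaluating from 0 to 3: ∫_{0}^{3} (-4*x - 2) cos(4*pi*x/3) dx = (-9/(4*pi**2)) - (-9/(4*pi**2)) = 0.
Hence a_4 = (2/3)·(0) = 0.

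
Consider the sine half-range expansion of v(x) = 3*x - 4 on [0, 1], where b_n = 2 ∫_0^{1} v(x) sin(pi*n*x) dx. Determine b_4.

-3/(2*pi)

b_4 = 2 ∫_0^{1} (3*x - 4) sin(4*pi*x) dx.
Integrating by parts (boundary term plus one more integral), an antiderivative of (3*x - 4) sin(4*pi*x) is -3*x*cos(4*pi*x)/(4*pi) + 3*sin(4*pi*x)/(16*pi**2) + cos(4*pi*x)/pi; evaluating from 0 to 1: ∫_{0}^{1} (3*x - 4) sin(4*pi*x) dx = (1/(4*pi)) - (1/pi) = -3/(4*pi).
Hence b_4 = 2·(-3/(4*pi)) = -3/(2*pi).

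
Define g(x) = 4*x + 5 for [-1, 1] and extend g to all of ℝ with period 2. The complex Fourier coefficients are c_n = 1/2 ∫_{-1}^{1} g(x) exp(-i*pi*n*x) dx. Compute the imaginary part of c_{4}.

1/pi

Since g is real-valued, Im(c_{4}) = -1/2 ∫_{-1}^{1} g(x) sin(4*pi*x) dx = -b_{4}/2.
Integrating by parts (boundary term plus one more integral), an antiderivative of (4*x + 5) sin(4*pi*x) is -x*cos(4*pi*x)/pi + sin(4*pi*x)/(4*pi**2) - 5*cos(4*pi*x)/(4*pi); evaluating from -1 to 1: ∫_{-1}^{1} (4*x + 5) sin(4*pi*x) dx = (-9/(4*pi)) - (-1/(4*pi)) = -2/pi.
Hence Im(c_{4}) = (-1/2)·(-2/pi) = 1/pi.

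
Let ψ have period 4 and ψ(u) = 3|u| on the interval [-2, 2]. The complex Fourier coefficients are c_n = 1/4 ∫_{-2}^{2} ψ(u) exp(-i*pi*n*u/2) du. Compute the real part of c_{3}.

Since ψ is real-valued, Re(c_{3}) = 1/4 ∫_{-2}^{2} ψ(u) cos(3*pi*u/2) du = a_{3}/2.
ψ is even and cos(3*pi*u/2) is even, so the integrand is even: ∫_{-2}^{2} ψ(u) cos(3*pi*u/2) du = 2∫_0^{2} ψ(u) cos(3*pi*u/2) du.
Integrating by parts (boundary term plus one more integral), an antiderivative of (3*u) cos(3*pi*u/2) is 2*u*sin(3*pi*u/2)/pi + 4*cos(3*pi*u/2)/(3*pi**2); evaluating from 0 to 2: ∫_{0}^{2} (3*u) cos(3*pi*u/2) du = (-4/(3*pi**2)) - (4/(3*pi**2)) = -8/(3*pi**2).
So ∫_{-2}^{2} ψ(u) cos(3*pi*u/2) du = -16/(3*pi**2).
Hence Re(c_{3}) = (1/4)·(-16/(3*pi**2)) = -4/(3*pi**2).

-4/(3*pi**2)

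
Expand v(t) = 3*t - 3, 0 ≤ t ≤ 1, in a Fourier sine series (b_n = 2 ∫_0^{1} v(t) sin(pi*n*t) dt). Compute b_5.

-6/(5*pi)

b_5 = 2 ∫_0^{1} (3*t - 3) sin(5*pi*t) dt.
Integrating by parts (boundary term plus one more integral), an antiderivative of (3*t - 3) sin(5*pi*t) is -3*t*cos(5*pi*t)/(5*pi) + 3*sin(5*pi*t)/(25*pi**2) + 3*cos(5*pi*t)/(5*pi); evaluating from 0 to 1: ∫_{0}^{1} (3*t - 3) sin(5*pi*t) dt = (0) - (3/(5*pi)) = -3/(5*pi).
Hence b_5 = 2·(-3/(5*pi)) = -6/(5*pi).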